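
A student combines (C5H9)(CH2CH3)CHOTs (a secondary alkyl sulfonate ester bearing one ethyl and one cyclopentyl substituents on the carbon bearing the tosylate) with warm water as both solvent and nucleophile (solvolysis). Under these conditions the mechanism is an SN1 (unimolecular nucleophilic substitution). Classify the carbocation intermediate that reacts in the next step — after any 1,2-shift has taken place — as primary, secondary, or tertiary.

Step 1: Ionisation: the C–O σ-bond cleaves heterolytically; both bonding electrons depart with TsO⁻, leaving a secondary carbocation at the α-carbon.
Step 2: A hydride (H with its bonding pair) migrates from the adjacent cyclopentyl carbon to the cationic centre — a 1,2-hydride shift — upgrading the secondary cation to a tertiary one.
The cation rearranges from secondary to tertiary via a 1,2-hydride shift from the adjacent cyclopentyl carbon; the tertiary cation is what reacts next.

tertiary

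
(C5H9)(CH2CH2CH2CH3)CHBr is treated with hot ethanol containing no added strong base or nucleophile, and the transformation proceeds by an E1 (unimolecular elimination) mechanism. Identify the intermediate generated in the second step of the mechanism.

Step 1: Ionisation: the C–Br σ-bond cleaves heterolytically; both bonding electrons depart with Br⁻, leaving a secondary carbocation at the α-carbon.
Step 2: Carbocation rearrangement: a 1,2-hydride shift from the adjacent cyclopentyl carbon converts the initially-formed secondary cation into the more stable tertiary cation.
After step 2 the species present is a tertiary carbocation.

tertiary carbocation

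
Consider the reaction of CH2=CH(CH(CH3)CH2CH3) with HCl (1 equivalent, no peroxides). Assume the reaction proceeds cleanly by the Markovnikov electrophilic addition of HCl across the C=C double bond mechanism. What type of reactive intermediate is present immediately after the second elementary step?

tertiary carbocation

Step 1: Electrophilic addition begins with the π(C=C) electrons forming a bond to the proton of HCl. Following Markovnikov's rule, the resulting cation is secondary. The H–Cl bond breaks heterolytically, releasing Cl⁻.
Step 2: Carbocation rearrangement: a 1,2-hydride shift from the adjacent sec-butyl carbon converts the initially-formed secondary cation into the more stable tertiary cation.
After step 2 the species present is a tertiary carbocation.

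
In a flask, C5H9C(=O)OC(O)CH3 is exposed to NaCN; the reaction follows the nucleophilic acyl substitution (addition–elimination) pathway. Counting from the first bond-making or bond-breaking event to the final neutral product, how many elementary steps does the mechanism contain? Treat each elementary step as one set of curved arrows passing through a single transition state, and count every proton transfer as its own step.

2

Step 1: Nucleophilic addition of CN⁻ to the acyl carbon breaks the π(C=O) bond and yields a tetrahedral, anionic intermediate.
Step 2: Elimination step: re-formation of the carbonyl π bond drives out CH3CO2⁻, giving the new acyl compound.
Total: 2 elementary steps.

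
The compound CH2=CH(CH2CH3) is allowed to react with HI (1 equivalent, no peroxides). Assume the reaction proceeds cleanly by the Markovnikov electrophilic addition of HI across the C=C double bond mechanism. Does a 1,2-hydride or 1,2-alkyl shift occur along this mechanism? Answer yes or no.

The first-formed carbocation is secondary.
No single 1,2-shift to an adjacent carbon would produce a more-substituted cation than the one already present, so no rearrangement occurs.

no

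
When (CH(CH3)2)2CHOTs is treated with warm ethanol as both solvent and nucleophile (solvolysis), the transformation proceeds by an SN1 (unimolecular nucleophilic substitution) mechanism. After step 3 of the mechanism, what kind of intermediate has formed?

Step 1: The C–O bond breaks with both electrons going to the tosylate; TsO⁻ leaves and a secondary carbocation remains.
Step 2: A hydride (H with its bonding pair) migrates from the adjacent isopropyl carbon to the cationic centre — a 1,2-hydride shift — upgrading the secondary cation to a tertiary one.
Step 3: CH3CH2OH donates an oxygen lone pair into the empty p orbital of the cation, giving a protonated ether (an oxonium ion).
After step 3 the species present is an oxonium ion.

oxonium ion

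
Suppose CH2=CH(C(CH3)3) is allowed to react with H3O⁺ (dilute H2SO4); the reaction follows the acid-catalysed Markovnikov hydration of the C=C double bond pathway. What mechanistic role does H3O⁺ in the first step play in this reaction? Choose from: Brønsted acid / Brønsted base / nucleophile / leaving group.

Step 1: Protonation of the alkene by H3O⁺: the π bond acts as the nucleophile and picks up H⁺, giving the more stable (Markovnikov) secondary carbocation. H2O is released.
H3O⁺ in the first step donates a proton in a proton-transfer step — a Brønsted acid.

Brønsted acid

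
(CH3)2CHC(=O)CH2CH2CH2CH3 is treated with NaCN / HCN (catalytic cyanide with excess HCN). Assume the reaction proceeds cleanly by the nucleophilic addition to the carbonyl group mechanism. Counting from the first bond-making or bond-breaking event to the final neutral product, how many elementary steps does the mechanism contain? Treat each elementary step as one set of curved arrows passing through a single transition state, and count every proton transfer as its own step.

Step 1: CN⁻ attacks the sp² carbonyl carbon; the C=O π bond breaks and the electrons end up as a lone pair on the alkoxide oxygen of the tetrahedral intermediate.
Step 2: The alkoxide is protonated in situ by undissociated HCN, yielding a cyanohydrin; the CN⁻ so formed carries on the cycle.
Total: 2 elementary steps.

2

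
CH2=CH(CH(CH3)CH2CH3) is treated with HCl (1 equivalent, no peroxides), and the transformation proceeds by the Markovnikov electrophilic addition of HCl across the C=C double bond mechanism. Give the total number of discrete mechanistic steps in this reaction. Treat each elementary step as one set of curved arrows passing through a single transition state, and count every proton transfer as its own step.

3

Step 1: The π electrons of the C=C bond attack a proton of HCl; Markovnikov addition places the new C–H on the less-substituted alkene carbon, so the positive charge ends up on the more-substituted carbon — a secondary carbocation. The H–Cl bond breaks heterolytically, releasing Cl⁻.
Step 2: Carbocation rearrangement: a 1,2-hydride shift from the adjacent sec-butyl carbon converts the initially-formed secondary cation into the more stable tertiary cation.
Step 3: Cl⁻ captures the cation: a lone pair on Cl⁻ fills the empty p orbital, producing the alkyl halide product.
Total: 3 elementary steps.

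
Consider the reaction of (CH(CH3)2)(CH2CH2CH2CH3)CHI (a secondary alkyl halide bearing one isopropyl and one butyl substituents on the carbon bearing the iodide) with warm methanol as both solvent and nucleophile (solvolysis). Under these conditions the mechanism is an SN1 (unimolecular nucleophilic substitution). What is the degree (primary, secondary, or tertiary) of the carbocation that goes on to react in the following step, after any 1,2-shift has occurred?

tertiary

Step 1: Ionisation: the C–I σ-bond cleaves heterolytically; both bonding electrons depart with I⁻, leaving a secondary carbocation at the α-carbon.
Step 2: A 1,2-hydride shift from the adjacent isopropyl carbon moves the positive charge from the secondary centre to an adjacent carbon, generating a more stable tertiary carbocation.
The cation rearranges from secondary to tertiary via a 1,2-hydride shift from the adjacent isopropyl carbon; the tertiary cation is what reacts next.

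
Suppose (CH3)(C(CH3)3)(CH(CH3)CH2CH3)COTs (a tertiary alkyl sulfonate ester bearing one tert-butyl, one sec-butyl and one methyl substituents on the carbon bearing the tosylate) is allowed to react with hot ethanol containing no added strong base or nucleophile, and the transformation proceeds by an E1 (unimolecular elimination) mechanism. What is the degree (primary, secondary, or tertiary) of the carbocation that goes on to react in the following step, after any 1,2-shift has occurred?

Step 1: The C–O bond breaks with both electrons going to the tosylate; TsO⁻ leaves and a tertiary carbocation remains.
No single 1,2-shift to an adjacent carbon would give a more-substituted cation, so no rearrangement occurs.

tertiary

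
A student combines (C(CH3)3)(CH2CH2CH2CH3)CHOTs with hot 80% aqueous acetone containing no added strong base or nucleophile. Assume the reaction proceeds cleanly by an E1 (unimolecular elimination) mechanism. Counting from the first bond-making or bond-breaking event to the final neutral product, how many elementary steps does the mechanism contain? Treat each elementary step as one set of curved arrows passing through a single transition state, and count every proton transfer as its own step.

3

Step 1: The C–O bond breaks with both electrons going to the tosylate; TsO⁻ leaves and a secondary carbocation remains.
Step 2: A methyl group with its bonding pair migrates from the adjacent tert-butyl carbon to the cationic centre — a 1,2-methyl shift — upgrading the secondary cation to a tertiary one.
Step 3: Loss of a β-proton to a water molecule of the solvent: the C–H bonding pair collapses toward the cationic carbon to form the C=C π bond, yielding the alkene.
Total: 3 elementary steps.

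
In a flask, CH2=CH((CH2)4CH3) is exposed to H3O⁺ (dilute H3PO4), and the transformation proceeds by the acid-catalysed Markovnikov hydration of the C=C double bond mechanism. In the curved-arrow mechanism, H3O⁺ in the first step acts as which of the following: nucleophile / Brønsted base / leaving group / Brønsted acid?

Step 1: The π electrons of the C=C bond attack a proton of H3O⁺; Markovnikov addition places the new C–H on the less-substituted alkene carbon, so the positive charge ends up on the more-substituted carbon — a secondary carbocation. H2O is released.
H3O⁺ in the first step donates a proton in a proton-transfer step — a Brønsted acid.

Brønsted acid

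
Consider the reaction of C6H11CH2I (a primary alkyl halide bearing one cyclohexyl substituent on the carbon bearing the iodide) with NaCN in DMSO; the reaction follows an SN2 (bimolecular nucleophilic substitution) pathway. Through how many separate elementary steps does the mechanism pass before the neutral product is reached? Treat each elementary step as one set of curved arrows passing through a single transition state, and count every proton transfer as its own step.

1

Step 1: CN⁻ attacks the back face of the α-carbon while I⁻ departs with the C–I bonding pair — a single concerted displacement through a pentacoordinate transition state.
Total: 1 elementary step.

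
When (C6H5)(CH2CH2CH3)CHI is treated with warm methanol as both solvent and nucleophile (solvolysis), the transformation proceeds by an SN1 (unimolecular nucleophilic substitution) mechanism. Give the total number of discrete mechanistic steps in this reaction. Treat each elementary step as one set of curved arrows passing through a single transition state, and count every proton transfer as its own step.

3

Step 1: Ionisation: the C–I σ-bond cleaves heterolytically; both bonding electrons depart with I⁻, leaving a secondary carbocation at the α-carbon.
(No 1,2-shift: no single shift to an adjacent carbon would give a more stable cation.)
Step 2: CH3OH donates an oxygen lone pair into the empty p orbital of the cation, giving a protonated ether (an oxonium ion).
Step 3: Proton transfer from the O–H of the oxonium ion to a solvent molecule delivers the neutral ether.
Total: 3 elementary steps.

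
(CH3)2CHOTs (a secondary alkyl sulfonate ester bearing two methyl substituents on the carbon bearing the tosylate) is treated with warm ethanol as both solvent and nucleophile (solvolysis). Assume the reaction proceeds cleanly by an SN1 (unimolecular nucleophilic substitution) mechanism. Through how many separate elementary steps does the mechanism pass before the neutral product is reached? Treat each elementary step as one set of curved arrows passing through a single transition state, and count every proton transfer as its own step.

3

Step 1: Rate-determining heterolysis of the C–O bond gives TsO⁻ and a secondary carbocation.
(No 1,2-shift: no single shift to an adjacent carbon would give a more stable cation.)
Step 2: Nucleophilic capture: the oxygen of CH3CH2OH bonds to the cationic carbon, producing an oxonium-ion intermediate.
Step 3: Proton transfer from the O–H of the oxonium ion to a solvent molecule delivers the neutral ether.
Total: 3 elementary steps.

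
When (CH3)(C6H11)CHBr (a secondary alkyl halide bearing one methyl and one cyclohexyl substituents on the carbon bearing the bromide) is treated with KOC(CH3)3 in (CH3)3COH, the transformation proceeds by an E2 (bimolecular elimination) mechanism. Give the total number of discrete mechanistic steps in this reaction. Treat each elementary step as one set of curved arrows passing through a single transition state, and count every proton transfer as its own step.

Step 1: The strong base (CH3)3CO⁻ removes a β-hydrogen; in the same concerted event the electrons of the breaking C–H bond form the new π(C=C) bond and the C–Br σ-bond breaks, expelling Br⁻. Anti-periplanar geometry; one transition state.
Total: 1 elementary step.

1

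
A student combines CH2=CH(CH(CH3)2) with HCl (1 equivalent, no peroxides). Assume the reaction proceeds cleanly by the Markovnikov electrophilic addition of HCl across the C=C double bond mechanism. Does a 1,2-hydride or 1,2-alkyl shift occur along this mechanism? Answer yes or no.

The first-formed carbocation is secondary.
The adjacent isopropyl carbon already bears 2 other carbon substituents and has a hydrogen to migrate; after a 1,2-hydride shift from that carbon the positive charge sits on a tertiary centre.
Tertiary is more stable than secondary, so the shift occurs.

yes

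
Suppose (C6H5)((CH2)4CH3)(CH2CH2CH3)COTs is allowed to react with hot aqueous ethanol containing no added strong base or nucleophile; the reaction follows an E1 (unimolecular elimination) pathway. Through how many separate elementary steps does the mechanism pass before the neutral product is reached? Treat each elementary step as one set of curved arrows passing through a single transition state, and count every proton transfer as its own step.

Step 1: The C–O bond breaks with both electrons going to the tosylate; TsO⁻ leaves and a tertiary carbocation remains.
(No 1,2-shift: no single shift to an adjacent carbon would give a more stable cation.)
Step 2: A weak base (a water (or ethanol) molecule from the solvent) removes a proton from a carbon adjacent to the cationic centre; the electrons of that C–H bond become the new π(C=C) bond, giving the alkene.
Total: 2 elementary steps.

2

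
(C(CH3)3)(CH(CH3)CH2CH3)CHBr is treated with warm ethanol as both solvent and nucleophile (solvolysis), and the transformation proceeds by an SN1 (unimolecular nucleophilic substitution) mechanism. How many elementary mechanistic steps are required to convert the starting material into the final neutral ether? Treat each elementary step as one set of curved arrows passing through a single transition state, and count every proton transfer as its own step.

4

Step 1: The C–Br bond breaks with both electrons going to the bromide; Br⁻ leaves and a secondary carbocation remains.
Step 2: Carbocation rearrangement: a 1,2-hydride shift from the adjacent sec-butyl carbon converts the initially-formed secondary cation into the more stable tertiary cation.
Step 3: Nucleophilic capture: the oxygen of CH3CH2OH bonds to the cationic carbon, producing an oxonium-ion intermediate.
Step 4: A second solvent molecule removes the proton on oxygen, giving the neutral ether product.
Total: 4 elementary steps.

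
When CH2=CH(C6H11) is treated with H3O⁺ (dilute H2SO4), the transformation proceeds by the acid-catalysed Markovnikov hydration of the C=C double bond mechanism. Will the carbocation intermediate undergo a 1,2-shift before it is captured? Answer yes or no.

yes

The first-formed carbocation is secondary.
The adjacent cyclohexyl carbon already bears 2 other carbon substituents and has a hydrogen to migrate; after a 1,2-hydride shift from that carbon the positive charge sits on a tertiary centre.
Tertiary is more stable than secondary, so the shift occurs.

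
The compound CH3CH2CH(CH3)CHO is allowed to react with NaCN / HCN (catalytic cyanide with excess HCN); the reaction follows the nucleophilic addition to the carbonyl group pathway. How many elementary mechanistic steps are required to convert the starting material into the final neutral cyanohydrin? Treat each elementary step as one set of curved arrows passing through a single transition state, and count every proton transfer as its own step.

2

Step 1: CN⁻ attacks the sp² carbonyl carbon; the C=O π bond breaks and the electrons end up as a lone pair on the alkoxide oxygen of the tetrahedral intermediate.
Step 2: The alkoxide oxygen removes a proton from HCN present in the mixture, giving a cyanohydrin and regenerating CN⁻.
Total: 2 elementary steps.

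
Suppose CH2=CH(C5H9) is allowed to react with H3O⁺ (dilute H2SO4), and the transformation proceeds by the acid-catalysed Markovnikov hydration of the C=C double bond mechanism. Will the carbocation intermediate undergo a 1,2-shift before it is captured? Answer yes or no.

yes

The first-formed carbocation is secondary.
The adjacent cyclopentyl carbon already bears 2 other carbon substituents and has a hydrogen to migrate; after a 1,2-hydride shift from that carbon the positive charge sits on a tertiary centre.
Tertiary is more stable than secondary, so the shift occurs.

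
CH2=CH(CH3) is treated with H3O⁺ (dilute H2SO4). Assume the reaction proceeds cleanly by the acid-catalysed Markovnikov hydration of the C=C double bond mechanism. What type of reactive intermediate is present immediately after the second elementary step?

oxonium ion

Step 1: The π electrons of the C=C bond attack a proton of H3O⁺; Markovnikov addition places the new C–H on the less-substituted alkene carbon, so the positive charge ends up on the more-substituted carbon — a secondary carbocation. H2O is released.
Step 2: A lone pair on the oxygen of H2O attacks the carbocation, forming a C–O bond and an oxonium ion (a protonated alcohol).
After step 2 the species present is an oxonium ion.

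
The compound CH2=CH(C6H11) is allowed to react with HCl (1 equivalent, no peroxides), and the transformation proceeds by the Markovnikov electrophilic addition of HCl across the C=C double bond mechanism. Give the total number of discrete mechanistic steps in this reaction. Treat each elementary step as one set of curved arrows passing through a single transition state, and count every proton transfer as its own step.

3

Step 1: Protonation of the alkene by HCl: the π bond acts as the nucleophile and picks up H⁺, giving the more stable (Markovnikov) secondary carbocation. The H–Cl bond breaks heterolytically, releasing Cl⁻.
Step 2: A hydride (H with its bonding pair) migrates from the adjacent cyclohexyl carbon to the cationic centre — a 1,2-hydride shift — upgrading the secondary cation to a tertiary one.
Step 3: Nucleophilic attack by Cl⁻ on the carbocation completes the addition, giving R–Cl.
Total: 3 elementary steps.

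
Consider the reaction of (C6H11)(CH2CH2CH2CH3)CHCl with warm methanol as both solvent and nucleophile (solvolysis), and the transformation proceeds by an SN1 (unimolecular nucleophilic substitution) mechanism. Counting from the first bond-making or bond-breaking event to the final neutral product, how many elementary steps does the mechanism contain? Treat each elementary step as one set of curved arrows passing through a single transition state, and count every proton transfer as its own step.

4

Step 1: Rate-determining heterolysis of the C–Cl bond gives Cl⁻ and a secondary carbocation.
Step 2: A hydride (H with its bonding pair) migrates from the adjacent cyclohexyl carbon to the cationic centre — a 1,2-hydride shift — upgrading the secondary cation to a tertiary one.
Step 3: CH3OH donates an oxygen lone pair into the empty p orbital of the cation, giving a protonated ether (an oxonium ion).
Step 4: Proton transfer from the O–H of the oxonium ion to a solvent molecule delivers the neutral ether.
Total: 4 elementary steps.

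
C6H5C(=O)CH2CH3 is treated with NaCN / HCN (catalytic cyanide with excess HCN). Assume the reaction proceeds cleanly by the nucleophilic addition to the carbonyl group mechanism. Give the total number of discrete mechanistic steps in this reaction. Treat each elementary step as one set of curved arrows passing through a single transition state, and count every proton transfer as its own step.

2

Step 1: CN⁻ attacks the sp² carbonyl carbon; the C=O π bond breaks and the electrons end up as a lone pair on the alkoxide oxygen of the tetrahedral intermediate.
Step 2: The alkoxide is protonated in situ by undissociated HCN, yielding a cyanohydrin; the CN⁻ so formed carries on the cycle.
Total: 2 elementary steps.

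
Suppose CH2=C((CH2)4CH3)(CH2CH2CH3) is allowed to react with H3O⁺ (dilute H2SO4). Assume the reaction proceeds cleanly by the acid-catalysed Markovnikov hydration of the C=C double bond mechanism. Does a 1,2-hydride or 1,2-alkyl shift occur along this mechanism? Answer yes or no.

no

The first-formed carbocation is tertiary.
No single 1,2-shift to an adjacent carbon would produce a more-substituted cation than the one already present, so no rearrangement occurs.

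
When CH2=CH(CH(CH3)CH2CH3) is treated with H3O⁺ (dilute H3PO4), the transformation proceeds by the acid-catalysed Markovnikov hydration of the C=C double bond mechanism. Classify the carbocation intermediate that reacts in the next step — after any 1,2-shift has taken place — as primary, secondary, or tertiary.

Step 1: The π electrons of the C=C bond attack a proton of H3O⁺; Markovnikov addition places the new C–H on the less-substituted alkene carbon, so the positive charge ends up on the more-substituted carbon — a secondary carbocation. H2O is released.
Step 2: A 1,2-hydride shift from the adjacent sec-butyl carbon moves the positive charge from the secondary centre to an adjacent carbon, generating a more stable tertiary carbocation.
The cation rearranges from secondary to tertiary via a 1,2-hydride shift from the adjacent sec-butyl carbon; the tertiary cation is what reacts next.

tertiary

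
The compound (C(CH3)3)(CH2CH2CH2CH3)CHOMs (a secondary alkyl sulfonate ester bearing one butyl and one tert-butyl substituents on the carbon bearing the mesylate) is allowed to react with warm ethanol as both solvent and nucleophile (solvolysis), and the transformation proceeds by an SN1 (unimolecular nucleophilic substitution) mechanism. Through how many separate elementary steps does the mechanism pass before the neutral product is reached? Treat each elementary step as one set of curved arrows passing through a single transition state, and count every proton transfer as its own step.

4

Step 1: Ionisation: the C–O σ-bond cleaves heterolytically; both bonding electrons depart with MsO⁻, leaving a secondary carbocation at the α-carbon.
Step 2: A methyl group with its bonding pair migrates from the adjacent tert-butyl carbon to the cationic centre — a 1,2-methyl shift — upgrading the secondary cation to a tertiary one.
Step 3: A lone pair on the oxygen of CH3CH2OH attacks the carbocation, forming a new C–O σ-bond and an oxonium ion.
Step 4: Deprotonation of the oxonium oxygen by solvent ethanol yields the neutral ether.
Total: 4 elementary steps.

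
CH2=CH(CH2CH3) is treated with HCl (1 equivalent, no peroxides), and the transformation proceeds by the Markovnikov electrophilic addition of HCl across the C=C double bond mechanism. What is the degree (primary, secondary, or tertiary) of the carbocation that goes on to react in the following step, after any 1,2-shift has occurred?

secondary

Step 1: Electrophilic addition begins with the π(C=C) electrons forming a bond to the proton of HCl. Following Markovnikov's rule, the resulting cation is secondary. The H–Cl bond breaks heterolytically, releasing Cl⁻.
No single 1,2-shift to an adjacent carbon would give a more-substituted cation, so no rearrangement occurs.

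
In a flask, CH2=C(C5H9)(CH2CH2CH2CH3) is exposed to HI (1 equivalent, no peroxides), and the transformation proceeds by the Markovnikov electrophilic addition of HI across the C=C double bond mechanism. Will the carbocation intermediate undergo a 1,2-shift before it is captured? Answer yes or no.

The first-formed carbocation is tertiary.
No single 1,2-shift to an adjacent carbon would produce a more-substituted cation than the one already present, so no rearrangement occurs.

no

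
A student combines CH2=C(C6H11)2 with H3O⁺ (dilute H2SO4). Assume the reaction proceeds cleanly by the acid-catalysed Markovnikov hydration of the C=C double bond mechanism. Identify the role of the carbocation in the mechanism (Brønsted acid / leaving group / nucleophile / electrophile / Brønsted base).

electrophile

Step 2: Nucleophilic capture of the cation by H2O produces the protonated alcohol (an oxonium ion).
The carbocation accepts an electron pair into an empty or π* orbital — it is the electrophile.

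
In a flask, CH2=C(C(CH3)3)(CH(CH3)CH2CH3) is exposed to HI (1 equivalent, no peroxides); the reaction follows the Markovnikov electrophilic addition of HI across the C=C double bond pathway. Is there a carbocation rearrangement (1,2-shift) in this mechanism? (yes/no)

no

The first-formed carbocation is tertiary.
No single 1,2-shift to an adjacent carbon would produce a more-substituted cation than the one already present, so no rearrangement occurs.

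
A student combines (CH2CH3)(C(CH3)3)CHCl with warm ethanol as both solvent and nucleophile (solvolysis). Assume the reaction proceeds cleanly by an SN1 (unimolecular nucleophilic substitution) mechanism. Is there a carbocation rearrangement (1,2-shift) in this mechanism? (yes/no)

yes

The first-formed carbocation is secondary.
The adjacent tert-butyl carbon has no hydrogen but bears methyl groups; migration of one methyl with its bonding pair (a 1,2-methyl shift) places the charge on a tertiary centre.
Tertiary is more stable than secondary, so the shift occurs.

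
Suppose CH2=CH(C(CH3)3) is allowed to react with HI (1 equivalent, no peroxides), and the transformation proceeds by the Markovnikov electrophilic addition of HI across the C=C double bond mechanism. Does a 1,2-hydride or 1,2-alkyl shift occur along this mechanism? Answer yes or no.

yes

The first-formed carbocation is secondary.
The adjacent tert-butyl carbon has no hydrogen but bears methyl groups; migration of one methyl with its bonding pair (a 1,2-methyl shift) places the charge on a tertiary centre.
Tertiary is more stable than secondary, so the shift occurs.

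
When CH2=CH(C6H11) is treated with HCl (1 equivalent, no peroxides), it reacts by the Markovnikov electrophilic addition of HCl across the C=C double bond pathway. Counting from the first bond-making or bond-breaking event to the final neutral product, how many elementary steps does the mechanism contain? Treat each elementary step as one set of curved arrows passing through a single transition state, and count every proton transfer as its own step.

3

Step 1: Protonation of the alkene by HCl: the π bond acts as the nucleophile and picks up H⁺, giving the more stable (Markovnikov) secondary carbocation. The H–Cl bond breaks heterolytically, releasing Cl⁻.
Step 2: A 1,2-hydride shift from the adjacent cyclohexyl carbon moves the positive charge from the secondary centre to an adjacent carbon, generating a more stable tertiary carbocation.
Step 3: Cl⁻ captures the cation: a lone pair on Cl⁻ fills the empty p orbital, producing the alkyl halide product.
Total: 3 elementary steps.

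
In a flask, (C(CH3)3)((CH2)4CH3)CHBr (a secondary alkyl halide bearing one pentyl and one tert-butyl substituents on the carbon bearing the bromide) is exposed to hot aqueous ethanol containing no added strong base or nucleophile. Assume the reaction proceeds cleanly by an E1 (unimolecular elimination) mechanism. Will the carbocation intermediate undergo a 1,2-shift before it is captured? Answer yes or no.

The first-formed carbocation is secondary.
The adjacent tert-butyl carbon has no hydrogen but bears methyl groups; migration of one methyl with its bonding pair (a 1,2-methyl shift) places the charge on a tertiary centre.
Tertiary is more stable than secondary, so the shift occurs.

yes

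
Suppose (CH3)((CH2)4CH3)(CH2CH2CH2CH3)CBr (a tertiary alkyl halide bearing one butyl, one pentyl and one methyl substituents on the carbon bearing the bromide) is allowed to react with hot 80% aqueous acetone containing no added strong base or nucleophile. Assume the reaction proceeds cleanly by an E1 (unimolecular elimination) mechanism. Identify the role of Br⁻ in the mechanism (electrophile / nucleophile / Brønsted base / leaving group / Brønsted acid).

leaving group

Step 1: The C–Br bond breaks with both electrons going to the bromide; Br⁻ leaves and a tertiary carbocation remains.
Br⁻ departs with both electrons of the breaking σ-bond — that is the definition of a leaving group.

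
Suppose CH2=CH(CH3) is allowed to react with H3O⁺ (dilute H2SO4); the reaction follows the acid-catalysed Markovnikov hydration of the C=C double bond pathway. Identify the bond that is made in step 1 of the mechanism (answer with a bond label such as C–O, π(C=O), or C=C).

C–H

Step 1: Electrophilic addition begins with the π(C=C) electrons forming a bond to the proton of H3O⁺. Following Markovnikov's rule, the resulting cation is secondary. H2O is released.
The bond formed in this step is the C–H bond.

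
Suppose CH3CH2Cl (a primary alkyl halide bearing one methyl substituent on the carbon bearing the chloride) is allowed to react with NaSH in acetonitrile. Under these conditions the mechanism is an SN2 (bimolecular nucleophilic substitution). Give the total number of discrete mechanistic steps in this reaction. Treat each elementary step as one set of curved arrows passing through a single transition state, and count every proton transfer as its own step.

Step 1: Backside attack by HS⁻ on the carbon bearing the chloride: the new C–S bond forms as the C–Cl bond breaks, with Walden inversion at carbon.
Total: 1 elementary step.

1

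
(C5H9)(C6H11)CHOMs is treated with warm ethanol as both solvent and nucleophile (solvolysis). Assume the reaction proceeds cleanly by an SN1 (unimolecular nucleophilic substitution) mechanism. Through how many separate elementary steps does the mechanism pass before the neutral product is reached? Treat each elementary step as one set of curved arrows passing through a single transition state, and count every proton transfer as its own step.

4

Step 1: The C–O bond breaks with both electrons going to the mesylate; MsO⁻ leaves and a secondary carbocation remains.
Step 2: A 1,2-hydride shift from the adjacent cyclohexyl carbon moves the positive charge from the secondary centre to an adjacent carbon, generating a more stable tertiary carbocation.
Step 3: Nucleophilic capture: the oxygen of CH3CH2OH bonds to the cationic carbon, producing an oxonium-ion intermediate.
Step 4: Proton transfer from the O–H of the oxonium ion to a solvent molecule delivers the neutral ether.
Total: 4 elementary steps.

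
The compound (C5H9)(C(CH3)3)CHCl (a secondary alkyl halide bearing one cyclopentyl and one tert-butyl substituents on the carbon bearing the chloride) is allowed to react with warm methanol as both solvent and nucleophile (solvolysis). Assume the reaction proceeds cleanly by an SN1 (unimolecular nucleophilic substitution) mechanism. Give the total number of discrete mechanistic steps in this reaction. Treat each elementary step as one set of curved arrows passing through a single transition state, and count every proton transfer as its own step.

4

Step 1: Unassisted departure of Cl⁻ (taking the C–Cl bonding pair) generates a secondary carbocation.
Step 2: A 1,2-hydride shift from the adjacent cyclopentyl carbon moves the positive charge from the secondary centre to an adjacent carbon, generating a more stable tertiary carbocation.
Step 3: CH3OH donates an oxygen lone pair into the empty p orbital of the cation, giving a protonated ether (an oxonium ion).
Step 4: Proton transfer from the O–H of the oxonium ion to a solvent molecule delivers the neutral ether.
Total: 4 elementary steps.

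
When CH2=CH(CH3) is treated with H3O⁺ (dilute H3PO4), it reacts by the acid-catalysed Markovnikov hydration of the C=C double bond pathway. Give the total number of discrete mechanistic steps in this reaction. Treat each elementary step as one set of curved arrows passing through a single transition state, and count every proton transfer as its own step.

3

Step 1: Protonation of the alkene by H3O⁺: the π bond acts as the nucleophile and picks up H⁺, giving the more stable (Markovnikov) secondary carbocation. H2O is released.
(No 1,2-shift: no single shift to an adjacent carbon would give a more stable cation.)
Step 2: Water acts as the nucleophile: an oxygen lone pair bonds to the cationic carbon, giving an oxonium-ion intermediate.
Step 3: Proton transfer from the O–H of the oxonium ion to H2O completes the catalytic cycle and yields the alcohol.
Total: 3 elementary steps.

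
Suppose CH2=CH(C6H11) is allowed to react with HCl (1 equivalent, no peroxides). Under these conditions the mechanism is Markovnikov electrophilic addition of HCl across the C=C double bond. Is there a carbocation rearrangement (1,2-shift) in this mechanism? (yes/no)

The first-formed carbocation is secondary.
The adjacent cyclohexyl carbon already bears 2 other carbon substituents and has a hydrogen to migrate; after a 1,2-hydride shift from that carbon the positive charge sits on a tertiary centre.
Tertiary is more stable than secondary, so the shift occurs.

yes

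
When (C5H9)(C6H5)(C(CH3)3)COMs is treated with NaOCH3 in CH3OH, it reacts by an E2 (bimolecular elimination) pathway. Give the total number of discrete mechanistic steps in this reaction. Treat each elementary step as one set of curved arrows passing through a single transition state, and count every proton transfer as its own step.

Step 1: In one step, CH3O⁻ pulls off a β-proton, the C–O bond cleaves, and a C=C double bond forms between the α- and β-carbons (E2, anti elimination).
Total: 1 elementary step.

1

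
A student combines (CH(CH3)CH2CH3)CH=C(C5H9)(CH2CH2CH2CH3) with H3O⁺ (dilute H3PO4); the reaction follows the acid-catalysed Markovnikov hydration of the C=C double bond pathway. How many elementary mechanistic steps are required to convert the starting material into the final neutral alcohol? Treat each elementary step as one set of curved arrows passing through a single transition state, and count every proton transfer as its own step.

Step 1: Electrophilic addition begins with the π(C=C) electrons forming a bond to the proton of H3O⁺. Following Markovnikov's rule, the resulting cation is tertiary. H2O is released.
(No 1,2-shift: no single shift to an adjacent carbon would give a more stable cation.)
Step 2: A lone pair on the oxygen of H2O attacks the carbocation, forming a C–O bond and an oxonium ion (a protonated alcohol).
Step 3: Deprotonation of the oxonium ion by a water molecule delivers the neutral alcohol and regenerates the acid catalyst.
Total: 3 elementary steps.

3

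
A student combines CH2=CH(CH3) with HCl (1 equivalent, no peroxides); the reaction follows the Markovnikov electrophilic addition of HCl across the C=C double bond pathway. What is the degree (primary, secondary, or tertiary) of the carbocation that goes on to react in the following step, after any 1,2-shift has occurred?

Step 1: The π electrons of the C=C bond attack a proton of HCl; Markovnikov addition places the new C–H on the less-substituted alkene carbon, so the positive charge ends up on the more-substituted carbon — a secondary carbocation. The H–Cl bond breaks heterolytically, releasing Cl⁻.
No single 1,2-shift to an adjacent carbon would give a more-substituted cation, so no rearrangement occurs.

secondary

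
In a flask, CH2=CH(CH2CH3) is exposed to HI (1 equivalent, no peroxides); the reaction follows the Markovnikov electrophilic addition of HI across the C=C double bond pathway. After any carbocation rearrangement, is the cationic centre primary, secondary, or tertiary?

Step 1: Electrophilic addition begins with the π(C=C) electrons forming a bond to the proton of HI. Following Markovnikov's rule, the resulting cation is secondary. The H–I bond breaks heterolytically, releasing I⁻.
No single 1,2-shift to an adjacent carbon would give a more-substituted cation, so no rearrangement occurs.

secondary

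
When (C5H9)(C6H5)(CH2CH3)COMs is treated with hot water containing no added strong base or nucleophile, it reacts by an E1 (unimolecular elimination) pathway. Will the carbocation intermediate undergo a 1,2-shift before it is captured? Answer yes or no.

The first-formed carbocation is tertiary.
No single 1,2-shift to an adjacent carbon would produce a more-substituted cation than the one already present, so no rearrangement occurs.

no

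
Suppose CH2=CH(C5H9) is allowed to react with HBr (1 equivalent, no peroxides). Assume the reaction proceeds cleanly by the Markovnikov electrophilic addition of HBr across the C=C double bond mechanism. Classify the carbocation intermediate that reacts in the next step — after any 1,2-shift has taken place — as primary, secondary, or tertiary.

Step 1: Protonation of the alkene by HBr: the π bond acts as the nucleophile and picks up H⁺, giving the more stable (Markovnikov) secondary carbocation. The H–Br bond breaks heterolytically, releasing Br⁻.
Step 2: A hydride (H with its bonding pair) migrates from the adjacent cyclopentyl carbon to the cationic centre — a 1,2-hydride shift — upgrading the secondary cation to a tertiary one.
The cation rearranges from secondary to tertiary via a 1,2-hydride shift from the adjacent cyclopentyl carbon; the tertiary cation is what reacts next.

tertiary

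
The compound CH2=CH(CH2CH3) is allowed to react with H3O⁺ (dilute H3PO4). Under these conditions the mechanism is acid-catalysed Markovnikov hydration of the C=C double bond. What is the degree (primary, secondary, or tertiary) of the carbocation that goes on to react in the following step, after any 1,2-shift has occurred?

secondary

Step 1: Protonation of the alkene by H3O⁺: the π bond acts as the nucleophile and picks up H⁺, giving the more stable (Markovnikov) secondary carbocation. H2O is released.
No single 1,2-shift to an adjacent carbon would give a more-substituted cation, so no rearrangement occurs.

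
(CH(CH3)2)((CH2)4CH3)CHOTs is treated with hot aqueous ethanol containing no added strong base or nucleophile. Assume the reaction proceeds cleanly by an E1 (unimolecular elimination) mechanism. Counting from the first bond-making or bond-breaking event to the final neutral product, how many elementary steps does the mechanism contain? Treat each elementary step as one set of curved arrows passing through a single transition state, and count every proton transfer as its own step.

3

Step 1: The C–O bond breaks with both electrons going to the tosylate; TsO⁻ leaves and a secondary carbocation remains.
Step 2: A hydride (H with its bonding pair) migrates from the adjacent isopropyl carbon to the cationic centre — a 1,2-hydride shift — upgrading the secondary cation to a tertiary one.
Step 3: Loss of a β-proton to a water (or ethanol) molecule of the solvent: the C–H bonding pair collapses toward the cationic carbon to form the C=C π bond, yielding the alkene.
Total: 3 elementary steps.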